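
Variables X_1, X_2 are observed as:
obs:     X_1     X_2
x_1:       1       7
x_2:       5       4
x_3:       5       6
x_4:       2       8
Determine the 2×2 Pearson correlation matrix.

Step 1 — column means:
  mean(X_1) = (1 + 5 + 5 + 2) / 4 = 13/4 = 3.25
  mean(X_2) = (7 + 4 + 6 + 8) / 4 = 25/4 = 6.25

Step 2 — sample variances and covariances s[i,j] = (1/(n-1)) · Σ_k (x_{k,i} - mean_i) · (x_{k,j} - mean_j), with n-1 = 3:
  s[X_1,X_1] = ((-2.25)·(-2.25) + (1.75)·(1.75) + (1.75)·(1.75) + (-1.25)·(-1.25)) / 3 = 12.75/3 = 4.25
  s[X_1,X_2] = ((-2.25)·(0.75) + (1.75)·(-2.25) + (1.75)·(-0.25) + (-1.25)·(1.75)) / 3 = -8.25/3 = -2.75
  s[X_2,X_2] = ((0.75)·(0.75) + (-2.25)·(-2.25) + (-0.25)·(-0.25) + (1.75)·(1.75)) / 3 = 8.75/3 = 2.9167
  Sample standard deviations s_i = √(s[i,i]):
  s(X_1) = √(4.25) = 2.0616
  s(X_2) = √(2.9167) = 1.7078

Step 3 — r_{ij} = s_{ij} / (s_i · s_j):
  r[X_1,X_1] = 1 (diagonal).
  r[X_1,X_2] = -2.75 / (2.0616 · 1.7078) = -2.75 / 3.5208 = -0.7811
  r[X_2,X_2] = 1 (diagonal).

R is symmetric with unit diagonal. Assembling:

R = [[1, -0.7811],
 [-0.7811, 1]]


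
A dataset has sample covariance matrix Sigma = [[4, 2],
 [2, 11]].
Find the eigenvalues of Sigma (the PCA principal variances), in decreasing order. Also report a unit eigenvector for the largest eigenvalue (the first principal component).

Step 1 — characteristic polynomial of 2×2 Sigma:
  det(Sigma - λI) = λ² - trace · λ + det = 0.
  trace = 4 + 11 = 15, det = 4·11 - (2)² = 40.
Step 2 — discriminant:
  Δ = trace² - 4·det = 225 - 160 = 65.
Step 3 — eigenvalues:
  λ = (trace ± √Δ)/2 = (15 ± 8.0623)/2,
  λ_1 = 11.5311,  λ_2 = 3.4689.

Step 4 — unit eigenvector for λ_1: solve (Sigma - λ_1 I)v = 0. First row:
  (4 - 11.5311)·v_x + (2)·v_y = 0, i.e. (-7.5311)·v_x + (2)·v_y = 0,
  so v ∝ (b, λ_1 - a) = (2, 7.5311) = u.
  ||u|| = √((2)² + (7.5311)²) = √(60.7179) ≈ 7.7922,
  v_1 = u/||u|| ≈ (0.2567, 0.9665) (||v_1|| = 1).

λ_1 = 11.5311,  λ_2 = 3.4689;  v_1 ≈ (0.2567, 0.9665)


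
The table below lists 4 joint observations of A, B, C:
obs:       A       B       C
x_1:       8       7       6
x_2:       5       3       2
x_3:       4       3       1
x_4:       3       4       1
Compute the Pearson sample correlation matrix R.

Step 1 — column means:
  mean(A) = (8 + 5 + 4 + 3) / 4 = 20/4 = 5
  mean(B) = (7 + 3 + 3 + 4) / 4 = 17/4 = 4.25
  mean(C) = (6 + 2 + 1 + 1) / 4 = 10/4 = 2.5

Step 2 — sample variances and covariances s[i,j] = (1/(n-1)) · Σ_k (x_{k,i} - mean_i) · (x_{k,j} - mean_j), with n-1 = 3:
  s[A,A] = ((3)·(3) + (0)·(0) + (-1)·(-1) + (-2)·(-2)) / 3 = 14/3 = 4.6667
  s[A,B] = ((3)·(2.75) + (0)·(-1.25) + (-1)·(-1.25) + (-2)·(-0.25)) / 3 = 10/3 = 3.3333
  s[A,C] = ((3)·(3.5) + (0)·(-0.5) + (-1)·(-1.5) + (-2)·(-1.5)) / 3 = 15/3 = 5
  s[B,B] = ((2.75)·(2.75) + (-1.25)·(-1.25) + (-1.25)·(-1.25) + (-0.25)·(-0.25)) / 3 = 10.75/3 = 3.5833
  s[B,C] = ((2.75)·(3.5) + (-1.25)·(-0.5) + (-1.25)·(-1.5) + (-0.25)·(-1.5)) / 3 = 12.5/3 = 4.1667
  s[C,C] = ((3.5)·(3.5) + (-0.5)·(-0.5) + (-1.5)·(-1.5) + (-1.5)·(-1.5)) / 3 = 17/3 = 5.6667
  Sample standard deviations s_i = √(s[i,i]):
  s(A) = √(4.6667) = 2.1602
  s(B) = √(3.5833) = 1.893
  s(C) = √(5.6667) = 2.3805

Step 3 — r_{ij} = s_{ij} / (s_i · s_j):
  r[A,A] = 1 (diagonal).
  r[A,B] = 3.3333 / (2.1602 · 1.893) = 3.3333 / 4.0893 = 0.8151
  r[A,C] = 5 / (2.1602 · 2.3805) = 5 / 5.1424 = 0.9723
  r[B,B] = 1 (diagonal).
  r[B,C] = 4.1667 / (1.893 · 2.3805) = 4.1667 / 4.5062 = 0.9247
  r[C,C] = 1 (diagonal).

R is symmetric with unit diagonal. Assembling:

R = [[1, 0.8151, 0.9723],
 [0.8151, 1, 0.9247],
 [0.9723, 0.9247, 1]]


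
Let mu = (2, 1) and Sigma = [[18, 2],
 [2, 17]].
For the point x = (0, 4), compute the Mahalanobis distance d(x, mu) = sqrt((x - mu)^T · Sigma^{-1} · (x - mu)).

Step 1 — centre the observation: (x - mu) = (-2, 3).

Step 2 — invert Sigma. det(Sigma) = 18·17 - (2)² = 302.
  Sigma^{-1} = (1/det) · [[d, -b], [-b, a]] = [[0.0563, -0.0066],
 [-0.0066, 0.0596]].

Step 3 — form the quadratic (x - mu)^T · Sigma^{-1} · (x - mu):
  Sigma^{-1} · (x - mu) = (-0.1325, 0.1921).
  (x - mu)^T · [Sigma^{-1} · (x - mu)] = (-2)·(-0.1325) + (3)·(0.1921) = 0.8411.

Step 4 — take square root: d = √(0.8411) ≈ 0.9171.

d(x, mu) = √(0.8411) ≈ 0.9171


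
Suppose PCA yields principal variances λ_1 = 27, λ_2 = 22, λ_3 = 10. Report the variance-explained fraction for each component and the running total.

Step 1 — total variance = trace(Sigma) = Σ λ_i = 27 + 22 + 10 = 59.

Step 2 — fraction explained by component i = λ_i / Σ λ:
  PC1: 27/59 = 0.4576
  PC2: 22/59 = 0.3729
  PC3: 10/59 = 0.1695

Step 3 — cumulative fraction after k components = (λ_1 + ... + λ_k) / Σ λ:
  k = 1: 27/59 = 0.4576
  k = 2: (27 + 22)/59 = 49/59 = 0.8305
  k = 3: (27 + 22 + 10)/59 = 59/59 = 1

Summary (fraction, with percent):

explained: PC1 0.4576 (45.76%), PC2 0.3729 (37.29%), PC3 0.1695 (16.95%);  cumulative: 0.4576, 0.8305, 1


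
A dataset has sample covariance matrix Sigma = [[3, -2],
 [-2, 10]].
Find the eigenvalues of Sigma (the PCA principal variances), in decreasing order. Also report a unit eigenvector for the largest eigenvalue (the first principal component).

Step 1 — characteristic polynomial of 2×2 Sigma:
  det(Sigma - λI) = λ² - trace · λ + det = 0.
  trace = 3 + 10 = 13, det = 3·10 - (-2)² = 26.
Step 2 — discriminant:
  Δ = trace² - 4·det = 169 - 104 = 65.
Step 3 — eigenvalues:
  λ = (trace ± √Δ)/2 = (13 ± 8.0623)/2,
  λ_1 = 10.5311,  λ_2 = 2.4689.

Step 4 — unit eigenvector for λ_1: solve (Sigma - λ_1 I)v = 0. First row:
  (3 - 10.5311)·v_x + (-2)·v_y = 0, i.e. (-7.5311)·v_x + (-2)·v_y = 0,
  so v ∝ (b, λ_1 - a) = (-2, 7.5311); multiply by -1 so the first entry is positive: u = (2, -7.5311).
  ||u|| = √((2)² + (-7.5311)²) = √(60.7179) ≈ 7.7922,
  v_1 = u/||u|| ≈ (0.2567, -0.9665) (||v_1|| = 1).

λ_1 = 10.5311,  λ_2 = 2.4689;  v_1 ≈ (0.2567, -0.9665)


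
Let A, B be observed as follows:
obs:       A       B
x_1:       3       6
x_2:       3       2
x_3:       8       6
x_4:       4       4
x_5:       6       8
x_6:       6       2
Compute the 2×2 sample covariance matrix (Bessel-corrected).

Step 1 — column means:
  mean(A) = (3 + 3 + 8 + 4 + 6 + 6) / 6 = 30/6 = 5
  mean(B) = (6 + 2 + 6 + 4 + 8 + 2) / 6 = 28/6 = 4.6667

Step 2 — sample covariance S[i,j] = (1/(n-1)) · Σ_k (x_{k,i} - mean_i) · (x_{k,j} - mean_j), with n-1 = 5.
  S[A,A] = ((-2)·(-2) + (-2)·(-2) + (3)·(3) + (-1)·(-1) + (1)·(1) + (1)·(1)) / 5 = 20/5 = 4
  S[A,B] = ((-2)·(1.3333) + (-2)·(-2.6667) + (3)·(1.3333) + (-1)·(-0.6667) + (1)·(3.3333) + (1)·(-2.6667)) / 5 = 8/5 = 1.6
  S[B,B] = ((1.3333)·(1.3333) + (-2.6667)·(-2.6667) + (1.3333)·(1.3333) + (-0.6667)·(-0.6667) + (3.3333)·(3.3333) + (-2.6667)·(-2.6667)) / 5 = 29.3333/5 = 5.8667

S is symmetric (S[j,i] = S[i,j]). Assembling:

S = [[4, 1.6],
 [1.6, 5.8667]]


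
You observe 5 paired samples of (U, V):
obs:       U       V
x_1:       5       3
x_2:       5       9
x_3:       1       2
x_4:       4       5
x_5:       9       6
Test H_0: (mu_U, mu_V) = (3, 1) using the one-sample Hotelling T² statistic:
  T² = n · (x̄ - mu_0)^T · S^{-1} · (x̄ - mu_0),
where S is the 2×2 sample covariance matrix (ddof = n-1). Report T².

Step 1 — sample mean vector:
  mean(U) = (5 + 5 + 1 + 4 + 9) / 5 = 24/5 = 4.8
  mean(V) = (3 + 9 + 2 + 5 + 6) / 5 = 25/5 = 5
  x̄ = (4.8, 5),  deviation x̄ - mu_0 = (4.8, 5) - (3, 1) = (1.8, 4).

Step 2 — sample covariance matrix, S[i,j] = (1/(n-1)) · Σ_k (x_{k,i} - mean_i) · (x_{k,j} - mean_j), divisor n-1 = 4:
  S[U,U] = ((0.2)·(0.2) + (0.2)·(0.2) + (-3.8)·(-3.8) + (-0.8)·(-0.8) + (4.2)·(4.2)) / 4 = 32.8/4 = 8.2
  S[U,V] = ((0.2)·(-2) + (0.2)·(4) + (-3.8)·(-3) + (-0.8)·(0) + (4.2)·(1)) / 4 = 16/4 = 4
  S[V,V] = ((-2)·(-2) + (4)·(4) + (-3)·(-3) + (0)·(0) + (1)·(1)) / 4 = 30/4 = 7.5
  S = [[8.2, 4],
 [4, 7.5]].

Step 3 — invert S. det(S) = 8.2·7.5 - (4)² = 45.5.
  S^{-1} = (1/det) · [[d, -b], [-b, a]] = [[0.1648, -0.0879],
 [-0.0879, 0.1802]].

Step 4 — quadratic form (x̄ - mu_0)^T · S^{-1} · (x̄ - mu_0):
  S^{-1} · (x̄ - mu_0) = (-0.0549, 0.5626),
  (x̄ - mu_0)^T · [...] = (1.8)·(-0.0549) + (4)·(0.5626) = 2.1516.

Step 5 — scale by n: T² = 5 · 2.1516 = 10.7582.

T² ≈ 10.7582


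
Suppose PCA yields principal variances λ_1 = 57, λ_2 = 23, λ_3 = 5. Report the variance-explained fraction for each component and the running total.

Step 1 — total variance = trace(Sigma) = Σ λ_i = 57 + 23 + 5 = 85.

Step 2 — fraction explained by component i = λ_i / Σ λ:
  PC1: 57/85 = 0.6706
  PC2: 23/85 = 0.2706
  PC3: 5/85 = 0.0588

Step 3 — cumulative fraction after k components = (λ_1 + ... + λ_k) / Σ λ:
  k = 1: 57/85 = 0.6706
  k = 2: (57 + 23)/85 = 80/85 = 0.9412
  k = 3: (57 + 23 + 5)/85 = 85/85 = 1

Summary (fraction, with percent):

explained: PC1 0.6706 (67.06%), PC2 0.2706 (27.06%), PC3 0.0588 (5.88%);  cumulative: 0.6706, 0.9412, 1


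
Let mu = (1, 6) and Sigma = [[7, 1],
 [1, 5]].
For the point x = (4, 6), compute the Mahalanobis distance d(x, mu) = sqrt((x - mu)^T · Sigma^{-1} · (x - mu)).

Step 1 — centre the observation: (x - mu) = (3, 0).

Step 2 — invert Sigma. det(Sigma) = 7·5 - (1)² = 34.
  Sigma^{-1} = (1/det) · [[d, -b], [-b, a]] = [[0.1471, -0.0294],
 [-0.0294, 0.2059]].

Step 3 — form the quadratic (x - mu)^T · Sigma^{-1} · (x - mu):
  Sigma^{-1} · (x - mu) = (0.4412, -0.0882).
  (x - mu)^T · [Sigma^{-1} · (x - mu)] = (3)·(0.4412) + (0)·(-0.0882) = 1.3235.

Step 4 — take square root: d = √(1.3235) ≈ 1.1504.

d(x, mu) = √(1.3235) ≈ 1.1504


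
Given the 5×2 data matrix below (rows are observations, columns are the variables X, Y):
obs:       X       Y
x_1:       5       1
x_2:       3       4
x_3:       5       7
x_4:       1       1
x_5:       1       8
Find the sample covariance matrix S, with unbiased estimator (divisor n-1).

Step 1 — column means:
  mean(X) = (5 + 3 + 5 + 1 + 1) / 5 = 15/5 = 3
  mean(Y) = (1 + 4 + 7 + 1 + 8) / 5 = 21/5 = 4.2

Step 2 — sample covariance S[i,j] = (1/(n-1)) · Σ_k (x_{k,i} - mean_i) · (x_{k,j} - mean_j), with n-1 = 4.
  S[X,X] = ((2)·(2) + (0)·(0) + (2)·(2) + (-2)·(-2) + (-2)·(-2)) / 4 = 16/4 = 4
  S[X,Y] = ((2)·(-3.2) + (0)·(-0.2) + (2)·(2.8) + (-2)·(-3.2) + (-2)·(3.8)) / 4 = -2/4 = -0.5
  S[Y,Y] = ((-3.2)·(-3.2) + (-0.2)·(-0.2) + (2.8)·(2.8) + (-3.2)·(-3.2) + (3.8)·(3.8)) / 4 = 42.8/4 = 10.7

S is symmetric (S[j,i] = S[i,j]). Assembling:

S = [[4, -0.5],
 [-0.5, 10.7]]


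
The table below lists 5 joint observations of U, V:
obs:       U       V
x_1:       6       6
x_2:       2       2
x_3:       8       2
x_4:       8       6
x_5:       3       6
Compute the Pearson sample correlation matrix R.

Step 1 — column means:
  mean(U) = (6 + 2 + 8 + 8 + 3) / 5 = 27/5 = 5.4
  mean(V) = (6 + 2 + 2 + 6 + 6) / 5 = 22/5 = 4.4

Step 2 — sample variances and covariances s[i,j] = (1/(n-1)) · Σ_k (x_{k,i} - mean_i) · (x_{k,j} - mean_j), with n-1 = 4:
  s[U,U] = ((0.6)·(0.6) + (-3.4)·(-3.4) + (2.6)·(2.6) + (2.6)·(2.6) + (-2.4)·(-2.4)) / 4 = 31.2/4 = 7.8
  s[U,V] = ((0.6)·(1.6) + (-3.4)·(-2.4) + (2.6)·(-2.4) + (2.6)·(1.6) + (-2.4)·(1.6)) / 4 = 3.2/4 = 0.8
  s[V,V] = ((1.6)·(1.6) + (-2.4)·(-2.4) + (-2.4)·(-2.4) + (1.6)·(1.6) + (1.6)·(1.6)) / 4 = 19.2/4 = 4.8
  Sample standard deviations s_i = √(s[i,i]):
  s(U) = √(7.8) = 2.7928
  s(V) = √(4.8) = 2.1909

Step 3 — r_{ij} = s_{ij} / (s_i · s_j):
  r[U,U] = 1 (diagonal).
  r[U,V] = 0.8 / (2.7928 · 2.1909) = 0.8 / 6.1188 = 0.1307
  r[V,V] = 1 (diagonal).

R is symmetric with unit diagonal. Assembling:

R = [[1, 0.1307],
 [0.1307, 1]]


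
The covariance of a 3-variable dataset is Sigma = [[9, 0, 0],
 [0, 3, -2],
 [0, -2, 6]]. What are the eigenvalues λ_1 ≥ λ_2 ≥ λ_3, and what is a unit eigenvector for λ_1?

Step 1 — characteristic polynomial p(λ) = det(λI - Sigma) = λ³ - tr·λ² + c_1·λ - det, where tr = trace, c_1 = sum of the principal 2×2 minors, det = det(Sigma):
  tr = 9 + 3 + 6 = 18,
  c_1 = (9·3 - (0)²) + (9·6 - (0)²) + (3·6 - (-2)²) = 27 + 54 + 14 = 95,
  det = 9·(3·6 - (-2)²) - (0)·((0)·6 - (-2)·(0)) + (0)·((0)·(-2) - 3·(0)) = 9·(14) - (0)·(0) + (0)·(0) = 126.
  So p(λ) = λ³ - 18λ² + 95λ - 126.
Step 2 — look for an integer root (rational root theorem: any rational root is an integer divisor of 126). Testing λ = 2:
  p(2) = 8 - 72 + 190 - 126 = 0  ✓
  Dividing out (λ - 2): p(λ) = (λ - 2)(λ² - 16λ + 63).
Step 3 — remaining eigenvalues from the quadratic λ² - 16λ + 63 = 0:
  Δ = 16² - 4·63 = 256 - 252 = 4,  λ = (16 ± √4)/2 = (16 ± 2)/2 = 9 or 7.
  Sorted: λ_1 = 9,  λ_2 = 7,  λ_3 = 2  (check: sum = 18 = tr ✓).

Step 4 — unit eigenvector for λ_1 = 9: v spans the null space of (Sigma - λ_1 I), whose rows are
  r_1 = (0, 0, 0),  r_2 = (0, -6, -2),  r_3 = (0, -2, -3).
  v is orthogonal to every row, so take v ∝ r_2 × r_3 = ((-6)·(-3) - (-2)·(-2), (-2)·(0) - (0)·(-3), (0)·(-2) - (-6)·(0)) = (14, 0, 0).
  Rescale (divide by 14): u = (1, 0, 0).
  ||u|| = √((1)² + (0)² + (0)²) = √(1) = 1,  v_1 = u/||u|| ≈ (1, 0, 0) (||v_1|| = 1).

λ_1 = 9,  λ_2 = 7,  λ_3 = 2;  v_1 ≈ (1, 0, 0)


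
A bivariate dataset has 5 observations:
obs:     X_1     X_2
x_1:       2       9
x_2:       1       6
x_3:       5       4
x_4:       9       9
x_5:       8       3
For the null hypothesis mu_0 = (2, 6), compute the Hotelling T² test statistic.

Step 1 — sample mean vector:
  mean(X_1) = (2 + 1 + 5 + 9 + 8) / 5 = 25/5 = 5
  mean(X_2) = (9 + 6 + 4 + 9 + 3) / 5 = 31/5 = 6.2
  x̄ = (5, 6.2),  deviation x̄ - mu_0 = (5, 6.2) - (2, 6) = (3, 0.2).

Step 2 — sample covariance matrix, S[i,j] = (1/(n-1)) · Σ_k (x_{k,i} - mean_i) · (x_{k,j} - mean_j), divisor n-1 = 4:
  S[X_1,X_1] = ((-3)·(-3) + (-4)·(-4) + (0)·(0) + (4)·(4) + (3)·(3)) / 4 = 50/4 = 12.5
  S[X_1,X_2] = ((-3)·(2.8) + (-4)·(-0.2) + (0)·(-2.2) + (4)·(2.8) + (3)·(-3.2)) / 4 = -6/4 = -1.5
  S[X_2,X_2] = ((2.8)·(2.8) + (-0.2)·(-0.2) + (-2.2)·(-2.2) + (2.8)·(2.8) + (-3.2)·(-3.2)) / 4 = 30.8/4 = 7.7
  S = [[12.5, -1.5],
 [-1.5, 7.7]].

Step 3 — invert S. det(S) = 12.5·7.7 - (-1.5)² = 94.
  S^{-1} = (1/det) · [[d, -b], [-b, a]] = [[0.0819, 0.016],
 [0.016, 0.133]].

Step 4 — quadratic form (x̄ - mu_0)^T · S^{-1} · (x̄ - mu_0):
  S^{-1} · (x̄ - mu_0) = (0.2489, 0.0745),
  (x̄ - mu_0)^T · [...] = (3)·(0.2489) + (0.2)·(0.0745) = 0.7617.

Step 5 — scale by n: T² = 5 · 0.7617 = 3.8085.

T² ≈ 3.8085


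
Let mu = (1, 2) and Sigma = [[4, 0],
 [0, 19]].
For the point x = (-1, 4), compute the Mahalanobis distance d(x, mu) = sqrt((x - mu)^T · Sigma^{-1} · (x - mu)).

Step 1 — centre the observation: (x - mu) = (-2, 2).

Step 2 — invert Sigma. det(Sigma) = 4·19 - (0)² = 76.
  Sigma^{-1} = (1/det) · [[d, -b], [-b, a]] = [[0.25, 0],
 [0, 0.0526]].

Step 3 — form the quadratic (x - mu)^T · Sigma^{-1} · (x - mu):
  Sigma^{-1} · (x - mu) = (-0.5, 0.1053).
  (x - mu)^T · [Sigma^{-1} · (x - mu)] = (-2)·(-0.5) + (2)·(0.1053) = 1.2105.

Step 4 — take square root: d = √(1.2105) ≈ 1.1002.

d(x, mu) = √(1.2105) ≈ 1.1002


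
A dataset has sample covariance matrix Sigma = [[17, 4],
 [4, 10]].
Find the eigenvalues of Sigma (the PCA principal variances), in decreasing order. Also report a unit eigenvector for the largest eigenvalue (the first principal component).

Step 1 — characteristic polynomial of 2×2 Sigma:
  det(Sigma - λI) = λ² - trace · λ + det = 0.
  trace = 17 + 10 = 27, det = 17·10 - (4)² = 154.
Step 2 — discriminant:
  Δ = trace² - 4·det = 729 - 616 = 113.
Step 3 — eigenvalues:
  λ = (trace ± √Δ)/2 = (27 ± 10.6301)/2,
  λ_1 = 18.8151,  λ_2 = 8.1849.

Step 4 — unit eigenvector for λ_1: solve (Sigma - λ_1 I)v = 0. First row:
  (17 - 18.8151)·v_x + (4)·v_y = 0, i.e. (-1.8151)·v_x + (4)·v_y = 0,
  so v ∝ (b, λ_1 - a) = (4, 1.8151) = u.
  ||u|| = √((4)² + (1.8151)²) = √(19.2945) ≈ 4.3925,
  v_1 = u/||u|| ≈ (0.9106, 0.4132) (||v_1|| = 1).

λ_1 = 18.8151,  λ_2 = 8.1849;  v_1 ≈ (0.9106, 0.4132)


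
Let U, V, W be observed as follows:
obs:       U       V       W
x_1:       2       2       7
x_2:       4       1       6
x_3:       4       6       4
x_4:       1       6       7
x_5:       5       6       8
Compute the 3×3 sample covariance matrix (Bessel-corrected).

Step 1 — column means:
  mean(U) = (2 + 4 + 4 + 1 + 5) / 5 = 16/5 = 3.2
  mean(V) = (2 + 1 + 6 + 6 + 6) / 5 = 21/5 = 4.2
  mean(W) = (7 + 6 + 4 + 7 + 8) / 5 = 32/5 = 6.4

Step 2 — sample covariance S[i,j] = (1/(n-1)) · Σ_k (x_{k,i} - mean_i) · (x_{k,j} - mean_j), with n-1 = 4.
  S[U,U] = ((-1.2)·(-1.2) + (0.8)·(0.8) + (0.8)·(0.8) + (-2.2)·(-2.2) + (1.8)·(1.8)) / 4 = 10.8/4 = 2.7
  S[U,V] = ((-1.2)·(-2.2) + (0.8)·(-3.2) + (0.8)·(1.8) + (-2.2)·(1.8) + (1.8)·(1.8)) / 4 = 0.8/4 = 0.2
  S[U,W] = ((-1.2)·(0.6) + (0.8)·(-0.4) + (0.8)·(-2.4) + (-2.2)·(0.6) + (1.8)·(1.6)) / 4 = -1.4/4 = -0.35
  S[V,V] = ((-2.2)·(-2.2) + (-3.2)·(-3.2) + (1.8)·(1.8) + (1.8)·(1.8) + (1.8)·(1.8)) / 4 = 24.8/4 = 6.2
  S[V,W] = ((-2.2)·(0.6) + (-3.2)·(-0.4) + (1.8)·(-2.4) + (1.8)·(0.6) + (1.8)·(1.6)) / 4 = -0.4/4 = -0.1
  S[W,W] = ((0.6)·(0.6) + (-0.4)·(-0.4) + (-2.4)·(-2.4) + (0.6)·(0.6) + (1.6)·(1.6)) / 4 = 9.2/4 = 2.3

S is symmetric (S[j,i] = S[i,j]). Assembling:

S = [[2.7, 0.2, -0.35],
 [0.2, 6.2, -0.1],
 [-0.35, -0.1, 2.3]]


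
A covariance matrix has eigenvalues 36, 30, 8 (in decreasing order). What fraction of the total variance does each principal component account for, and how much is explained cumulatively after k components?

Step 1 — total variance = trace(Sigma) = Σ λ_i = 36 + 30 + 8 = 74.

Step 2 — fraction explained by component i = λ_i / Σ λ:
  PC1: 36/74 = 0.4865
  PC2: 30/74 = 0.4054
  PC3: 8/74 = 0.1081

Step 3 — cumulative fraction after k components = (λ_1 + ... + λ_k) / Σ λ:
  k = 1: 36/74 = 0.4865
  k = 2: (36 + 30)/74 = 66/74 = 0.8919
  k = 3: (36 + 30 + 8)/74 = 74/74 = 1

Summary (fraction, with percent):

explained: PC1 0.4865 (48.65%), PC2 0.4054 (40.54%), PC3 0.1081 (10.81%);  cumulative: 0.4865, 0.8919, 1


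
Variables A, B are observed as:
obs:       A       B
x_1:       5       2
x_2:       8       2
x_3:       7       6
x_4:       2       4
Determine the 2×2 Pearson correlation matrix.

Step 1 — column means:
  mean(A) = (5 + 8 + 7 + 2) / 4 = 22/4 = 5.5
  mean(B) = (2 + 2 + 6 + 4) / 4 = 14/4 = 3.5

Step 2 — sample variances and covariances s[i,j] = (1/(n-1)) · Σ_k (x_{k,i} - mean_i) · (x_{k,j} - mean_j), with n-1 = 3:
  s[A,A] = ((-0.5)·(-0.5) + (2.5)·(2.5) + (1.5)·(1.5) + (-3.5)·(-3.5)) / 3 = 21/3 = 7
  s[A,B] = ((-0.5)·(-1.5) + (2.5)·(-1.5) + (1.5)·(2.5) + (-3.5)·(0.5)) / 3 = -1/3 = -0.3333
  s[B,B] = ((-1.5)·(-1.5) + (-1.5)·(-1.5) + (2.5)·(2.5) + (0.5)·(0.5)) / 3 = 11/3 = 3.6667
  Sample standard deviations s_i = √(s[i,i]):
  s(A) = √(7) = 2.6458
  s(B) = √(3.6667) = 1.9149

Step 3 — r_{ij} = s_{ij} / (s_i · s_j):
  r[A,A] = 1 (diagonal).
  r[A,B] = -0.3333 / (2.6458 · 1.9149) = -0.3333 / 5.0662 = -0.0658
  r[B,B] = 1 (diagonal).

R is symmetric with unit diagonal. Assembling:

R = [[1, -0.0658],
 [-0.0658, 1]]


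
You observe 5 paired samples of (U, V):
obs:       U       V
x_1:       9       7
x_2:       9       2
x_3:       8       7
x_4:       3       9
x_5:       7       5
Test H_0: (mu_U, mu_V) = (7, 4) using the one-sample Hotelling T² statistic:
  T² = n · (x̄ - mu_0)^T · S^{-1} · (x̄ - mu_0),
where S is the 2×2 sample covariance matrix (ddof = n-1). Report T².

Step 1 — sample mean vector:
  mean(U) = (9 + 9 + 8 + 3 + 7) / 5 = 36/5 = 7.2
  mean(V) = (7 + 2 + 7 + 9 + 5) / 5 = 30/5 = 6
  x̄ = (7.2, 6),  deviation x̄ - mu_0 = (7.2, 6) - (7, 4) = (0.2, 2).

Step 2 — sample covariance matrix, S[i,j] = (1/(n-1)) · Σ_k (x_{k,i} - mean_i) · (x_{k,j} - mean_j), divisor n-1 = 4:
  S[U,U] = ((1.8)·(1.8) + (1.8)·(1.8) + (0.8)·(0.8) + (-4.2)·(-4.2) + (-0.2)·(-0.2)) / 4 = 24.8/4 = 6.2
  S[U,V] = ((1.8)·(1) + (1.8)·(-4) + (0.8)·(1) + (-4.2)·(3) + (-0.2)·(-1)) / 4 = -17/4 = -4.25
  S[V,V] = ((1)·(1) + (-4)·(-4) + (1)·(1) + (3)·(3) + (-1)·(-1)) / 4 = 28/4 = 7
  S = [[6.2, -4.25],
 [-4.25, 7]].

Step 3 — invert S. det(S) = 6.2·7 - (-4.25)² = 25.3375.
  S^{-1} = (1/det) · [[d, -b], [-b, a]] = [[0.2763, 0.1677],
 [0.1677, 0.2447]].

Step 4 — quadratic form (x̄ - mu_0)^T · S^{-1} · (x̄ - mu_0):
  S^{-1} · (x̄ - mu_0) = (0.3907, 0.5229),
  (x̄ - mu_0)^T · [...] = (0.2)·(0.3907) + (2)·(0.5229) = 1.124.

Step 5 — scale by n: T² = 5 · 1.124 = 5.6201.

T² ≈ 5.6201


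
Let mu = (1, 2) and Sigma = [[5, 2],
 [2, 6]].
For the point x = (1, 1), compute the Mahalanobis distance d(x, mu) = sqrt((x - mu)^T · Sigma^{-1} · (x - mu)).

Step 1 — centre the observation: (x - mu) = (0, -1).

Step 2 — invert Sigma. det(Sigma) = 5·6 - (2)² = 26.
  Sigma^{-1} = (1/det) · [[d, -b], [-b, a]] = [[0.2308, -0.0769],
 [-0.0769, 0.1923]].

Step 3 — form the quadratic (x - mu)^T · Sigma^{-1} · (x - mu):
  Sigma^{-1} · (x - mu) = (0.0769, -0.1923).
  (x - mu)^T · [Sigma^{-1} · (x - mu)] = (0)·(0.0769) + (-1)·(-0.1923) = 0.1923.

Step 4 — take square root: d = √(0.1923) ≈ 0.4385.

d(x, mu) = √(0.1923) ≈ 0.4385


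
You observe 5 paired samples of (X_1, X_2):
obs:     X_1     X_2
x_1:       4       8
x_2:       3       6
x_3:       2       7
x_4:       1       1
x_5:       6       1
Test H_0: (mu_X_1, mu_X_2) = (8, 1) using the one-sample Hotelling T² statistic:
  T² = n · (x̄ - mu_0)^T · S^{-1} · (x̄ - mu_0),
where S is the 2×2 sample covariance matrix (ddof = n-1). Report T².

Step 1 — sample mean vector:
  mean(X_1) = (4 + 3 + 2 + 1 + 6) / 5 = 16/5 = 3.2
  mean(X_2) = (8 + 6 + 7 + 1 + 1) / 5 = 23/5 = 4.6
  x̄ = (3.2, 4.6),  deviation x̄ - mu_0 = (3.2, 4.6) - (8, 1) = (-4.8, 3.6).

Step 2 — sample covariance matrix, S[i,j] = (1/(n-1)) · Σ_k (x_{k,i} - mean_i) · (x_{k,j} - mean_j), divisor n-1 = 4:
  S[X_1,X_1] = ((0.8)·(0.8) + (-0.2)·(-0.2) + (-1.2)·(-1.2) + (-2.2)·(-2.2) + (2.8)·(2.8)) / 4 = 14.8/4 = 3.7
  S[X_1,X_2] = ((0.8)·(3.4) + (-0.2)·(1.4) + (-1.2)·(2.4) + (-2.2)·(-3.6) + (2.8)·(-3.6)) / 4 = -2.6/4 = -0.65
  S[X_2,X_2] = ((3.4)·(3.4) + (1.4)·(1.4) + (2.4)·(2.4) + (-3.6)·(-3.6) + (-3.6)·(-3.6)) / 4 = 45.2/4 = 11.3
  S = [[3.7, -0.65],
 [-0.65, 11.3]].

Step 3 — invert S. det(S) = 3.7·11.3 - (-0.65)² = 41.3875.
  S^{-1} = (1/det) · [[d, -b], [-b, a]] = [[0.273, 0.0157],
 [0.0157, 0.0894]].

Step 4 — quadratic form (x̄ - mu_0)^T · S^{-1} · (x̄ - mu_0):
  S^{-1} · (x̄ - mu_0) = (-1.254, 0.2465),
  (x̄ - mu_0)^T · [...] = (-4.8)·(-1.254) + (3.6)·(0.2465) = 6.9064.

Step 5 — scale by n: T² = 5 · 6.9064 = 34.5322.

T² ≈ 34.5322


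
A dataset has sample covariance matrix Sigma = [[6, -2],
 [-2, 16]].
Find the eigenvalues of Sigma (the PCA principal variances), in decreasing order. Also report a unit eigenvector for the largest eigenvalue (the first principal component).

Step 1 — characteristic polynomial of 2×2 Sigma:
  det(Sigma - λI) = λ² - trace · λ + det = 0.
  trace = 6 + 16 = 22, det = 6·16 - (-2)² = 92.
Step 2 — discriminant:
  Δ = trace² - 4·det = 484 - 368 = 116.
Step 3 — eigenvalues:
  λ = (trace ± √Δ)/2 = (22 ± 10.7703)/2,
  λ_1 = 16.3852,  λ_2 = 5.6148.

Step 4 — unit eigenvector for λ_1: solve (Sigma - λ_1 I)v = 0. First row:
  (6 - 16.3852)·v_x + (-2)·v_y = 0, i.e. (-10.3852)·v_x + (-2)·v_y = 0,
  so v ∝ (b, λ_1 - a) = (-2, 10.3852); multiply by -1 so the first entry is positive: u = (2, -10.3852).
  ||u|| = √((2)² + (-10.3852)²) = √(111.8516) ≈ 10.576,
  v_1 = u/||u|| ≈ (0.1891, -0.982) (||v_1|| = 1).

λ_1 = 16.3852,  λ_2 = 5.6148;  v_1 ≈ (0.1891, -0.982)


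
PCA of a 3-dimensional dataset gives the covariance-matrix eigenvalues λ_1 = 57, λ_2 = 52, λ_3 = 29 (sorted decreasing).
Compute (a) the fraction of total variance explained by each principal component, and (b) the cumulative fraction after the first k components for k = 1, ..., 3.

Step 1 — total variance = trace(Sigma) = Σ λ_i = 57 + 52 + 29 = 138.

Step 2 — fraction explained by component i = λ_i / Σ λ:
  PC1: 57/138 = 0.413
  PC2: 52/138 = 0.3768
  PC3: 29/138 = 0.2101

Step 3 — cumulative fraction after k components = (λ_1 + ... + λ_k) / Σ λ:
  k = 1: 57/138 = 0.413
  k = 2: (57 + 52)/138 = 109/138 = 0.7899
  k = 3: (57 + 52 + 29)/138 = 138/138 = 1

Summary (fraction, with percent):

explained: PC1 0.413 (41.3%), PC2 0.3768 (37.68%), PC3 0.2101 (21.01%);  cumulative: 0.413, 0.7899, 1


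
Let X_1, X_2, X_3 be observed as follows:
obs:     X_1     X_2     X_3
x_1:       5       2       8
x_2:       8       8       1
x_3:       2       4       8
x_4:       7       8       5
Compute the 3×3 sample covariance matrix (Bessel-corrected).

Step 1 — column means:
  mean(X_1) = (5 + 8 + 2 + 7) / 4 = 22/4 = 5.5
  mean(X_2) = (2 + 8 + 4 + 8) / 4 = 22/4 = 5.5
  mean(X_3) = (8 + 1 + 8 + 5) / 4 = 22/4 = 5.5

Step 2 — sample covariance S[i,j] = (1/(n-1)) · Σ_k (x_{k,i} - mean_i) · (x_{k,j} - mean_j), with n-1 = 3.
  S[X_1,X_1] = ((-0.5)·(-0.5) + (2.5)·(2.5) + (-3.5)·(-3.5) + (1.5)·(1.5)) / 3 = 21/3 = 7
  S[X_1,X_2] = ((-0.5)·(-3.5) + (2.5)·(2.5) + (-3.5)·(-1.5) + (1.5)·(2.5)) / 3 = 17/3 = 5.6667
  S[X_1,X_3] = ((-0.5)·(2.5) + (2.5)·(-4.5) + (-3.5)·(2.5) + (1.5)·(-0.5)) / 3 = -22/3 = -7.3333
  S[X_2,X_2] = ((-3.5)·(-3.5) + (2.5)·(2.5) + (-1.5)·(-1.5) + (2.5)·(2.5)) / 3 = 27/3 = 9
  S[X_2,X_3] = ((-3.5)·(2.5) + (2.5)·(-4.5) + (-1.5)·(2.5) + (2.5)·(-0.5)) / 3 = -25/3 = -8.3333
  S[X_3,X_3] = ((2.5)·(2.5) + (-4.5)·(-4.5) + (2.5)·(2.5) + (-0.5)·(-0.5)) / 3 = 33/3 = 11

S is symmetric (S[j,i] = S[i,j]). Assembling:

S = [[7, 5.6667, -7.3333],
 [5.6667, 9, -8.3333],
 [-7.3333, -8.3333, 11]]


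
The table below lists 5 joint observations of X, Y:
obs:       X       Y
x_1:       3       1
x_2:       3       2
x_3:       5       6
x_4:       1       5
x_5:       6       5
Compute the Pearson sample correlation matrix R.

Step 1 — column means:
  mean(X) = (3 + 3 + 5 + 1 + 6) / 5 = 18/5 = 3.6
  mean(Y) = (1 + 2 + 6 + 5 + 5) / 5 = 19/5 = 3.8

Step 2 — sample variances and covariances s[i,j] = (1/(n-1)) · Σ_k (x_{k,i} - mean_i) · (x_{k,j} - mean_j), with n-1 = 4:
  s[X,X] = ((-0.6)·(-0.6) + (-0.6)·(-0.6) + (1.4)·(1.4) + (-2.6)·(-2.6) + (2.4)·(2.4)) / 4 = 15.2/4 = 3.8
  s[X,Y] = ((-0.6)·(-2.8) + (-0.6)·(-1.8) + (1.4)·(2.2) + (-2.6)·(1.2) + (2.4)·(1.2)) / 4 = 5.6/4 = 1.4
  s[Y,Y] = ((-2.8)·(-2.8) + (-1.8)·(-1.8) + (2.2)·(2.2) + (1.2)·(1.2) + (1.2)·(1.2)) / 4 = 18.8/4 = 4.7
  Sample standard deviations s_i = √(s[i,i]):
  s(X) = √(3.8) = 1.9494
  s(Y) = √(4.7) = 2.1679

Step 3 — r_{ij} = s_{ij} / (s_i · s_j):
  r[X,X] = 1 (diagonal).
  r[X,Y] = 1.4 / (1.9494 · 2.1679) = 1.4 / 4.2261 = 0.3313
  r[Y,Y] = 1 (diagonal).

R is symmetric with unit diagonal. Assembling:

R = [[1, 0.3313],
 [0.3313, 1]]


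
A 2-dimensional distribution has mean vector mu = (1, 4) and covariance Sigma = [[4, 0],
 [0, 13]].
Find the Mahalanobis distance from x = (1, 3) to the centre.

Step 1 — centre the observation: (x - mu) = (0, -1).

Step 2 — invert Sigma. det(Sigma) = 4·13 - (0)² = 52.
  Sigma^{-1} = (1/det) · [[d, -b], [-b, a]] = [[0.25, 0],
 [0, 0.0769]].

Step 3 — form the quadratic (x - mu)^T · Sigma^{-1} · (x - mu):
  Sigma^{-1} · (x - mu) = (0, -0.0769).
  (x - mu)^T · [Sigma^{-1} · (x - mu)] = (0)·(0) + (-1)·(-0.0769) = 0.0769.

Step 4 — take square root: d = √(0.0769) ≈ 0.2774.

d(x, mu) = √(0.0769) ≈ 0.2774


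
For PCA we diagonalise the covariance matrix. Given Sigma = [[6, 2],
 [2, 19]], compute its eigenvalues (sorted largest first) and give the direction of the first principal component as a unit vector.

Step 1 — characteristic polynomial of 2×2 Sigma:
  det(Sigma - λI) = λ² - trace · λ + det = 0.
  trace = 6 + 19 = 25, det = 6·19 - (2)² = 110.
Step 2 — discriminant:
  Δ = trace² - 4·det = 625 - 440 = 185.
Step 3 — eigenvalues:
  λ = (trace ± √Δ)/2 = (25 ± 13.6015)/2,
  λ_1 = 19.3007,  λ_2 = 5.6993.

Step 4 — unit eigenvector for λ_1: solve (Sigma - λ_1 I)v = 0. First row:
  (6 - 19.3007)·v_x + (2)·v_y = 0, i.e. (-13.3007)·v_x + (2)·v_y = 0,
  so v ∝ (b, λ_1 - a) = (2, 13.3007) = u.
  ||u|| = √((2)² + (13.3007)²) = √(180.9096) ≈ 13.4503,
  v_1 = u/||u|| ≈ (0.1487, 0.9889) (||v_1|| = 1).

λ_1 = 19.3007,  λ_2 = 5.6993;  v_1 ≈ (0.1487, 0.9889)


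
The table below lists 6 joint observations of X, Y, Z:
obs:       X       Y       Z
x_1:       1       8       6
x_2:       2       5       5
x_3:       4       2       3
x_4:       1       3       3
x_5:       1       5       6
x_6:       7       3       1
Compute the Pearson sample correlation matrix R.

Step 1 — column means:
  mean(X) = (1 + 2 + 4 + 1 + 1 + 7) / 6 = 16/6 = 2.6667
  mean(Y) = (8 + 5 + 2 + 3 + 5 + 3) / 6 = 26/6 = 4.3333
  mean(Z) = (6 + 5 + 3 + 3 + 6 + 1) / 6 = 24/6 = 4

Step 2 — sample variances and covariances s[i,j] = (1/(n-1)) · Σ_k (x_{k,i} - mean_i) · (x_{k,j} - mean_j), with n-1 = 5:
  s[X,X] = ((-1.6667)·(-1.6667) + (-0.6667)·(-0.6667) + (1.3333)·(1.3333) + (-1.6667)·(-1.6667) + (-1.6667)·(-1.6667) + (4.3333)·(4.3333)) / 5 = 29.3333/5 = 5.8667
  s[X,Y] = ((-1.6667)·(3.6667) + (-0.6667)·(0.6667) + (1.3333)·(-2.3333) + (-1.6667)·(-1.3333) + (-1.6667)·(0.6667) + (4.3333)·(-1.3333)) / 5 = -14.3333/5 = -2.8667
  s[X,Z] = ((-1.6667)·(2) + (-0.6667)·(1) + (1.3333)·(-1) + (-1.6667)·(-1) + (-1.6667)·(2) + (4.3333)·(-3)) / 5 = -20/5 = -4
  s[Y,Y] = ((3.6667)·(3.6667) + (0.6667)·(0.6667) + (-2.3333)·(-2.3333) + (-1.3333)·(-1.3333) + (0.6667)·(0.6667) + (-1.3333)·(-1.3333)) / 5 = 23.3333/5 = 4.6667
  s[Y,Z] = ((3.6667)·(2) + (0.6667)·(1) + (-2.3333)·(-1) + (-1.3333)·(-1) + (0.6667)·(2) + (-1.3333)·(-3)) / 5 = 17/5 = 3.4
  s[Z,Z] = ((2)·(2) + (1)·(1) + (-1)·(-1) + (-1)·(-1) + (2)·(2) + (-3)·(-3)) / 5 = 20/5 = 4
  Sample standard deviations s_i = √(s[i,i]):
  s(X) = √(5.8667) = 2.4221
  s(Y) = √(4.6667) = 2.1602
  s(Z) = √(4) = 2

Step 3 — r_{ij} = s_{ij} / (s_i · s_j):
  r[X,X] = 1 (diagonal).
  r[X,Y] = -2.8667 / (2.4221 · 2.1602) = -2.8667 / 5.2324 = -0.5479
  r[X,Z] = -4 / (2.4221 · 2) = -4 / 4.8442 = -0.8257
  r[Y,Y] = 1 (diagonal).
  r[Y,Z] = 3.4 / (2.1602 · 2) = 3.4 / 4.3205 = 0.7869
  r[Z,Z] = 1 (diagonal).

R is symmetric with unit diagonal. Assembling:

R = [[1, -0.5479, -0.8257],
 [-0.5479, 1, 0.7869],
 [-0.8257, 0.7869, 1]]


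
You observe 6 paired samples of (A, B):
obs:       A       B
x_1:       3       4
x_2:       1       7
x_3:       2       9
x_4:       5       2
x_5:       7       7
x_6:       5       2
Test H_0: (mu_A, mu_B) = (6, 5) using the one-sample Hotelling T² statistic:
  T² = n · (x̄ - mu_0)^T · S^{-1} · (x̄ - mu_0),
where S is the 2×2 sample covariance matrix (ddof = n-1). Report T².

Step 1 — sample mean vector:
  mean(A) = (3 + 1 + 2 + 5 + 7 + 5) / 6 = 23/6 = 3.8333
  mean(B) = (4 + 7 + 9 + 2 + 7 + 2) / 6 = 31/6 = 5.1667
  x̄ = (3.8333, 5.1667),  deviation x̄ - mu_0 = (3.8333, 5.1667) - (6, 5) = (-2.1667, 0.1667).

Step 2 — sample covariance matrix, S[i,j] = (1/(n-1)) · Σ_k (x_{k,i} - mean_i) · (x_{k,j} - mean_j), divisor n-1 = 5:
  S[A,A] = ((-0.8333)·(-0.8333) + (-2.8333)·(-2.8333) + (-1.8333)·(-1.8333) + (1.1667)·(1.1667) + (3.1667)·(3.1667) + (1.1667)·(1.1667)) / 5 = 24.8333/5 = 4.9667
  S[A,B] = ((-0.8333)·(-1.1667) + (-2.8333)·(1.8333) + (-1.8333)·(3.8333) + (1.1667)·(-3.1667) + (3.1667)·(1.8333) + (1.1667)·(-3.1667)) / 5 = -12.8333/5 = -2.5667
  S[B,B] = ((-1.1667)·(-1.1667) + (1.8333)·(1.8333) + (3.8333)·(3.8333) + (-3.1667)·(-3.1667) + (1.8333)·(1.8333) + (-3.1667)·(-3.1667)) / 5 = 42.8333/5 = 8.5667
  S = [[4.9667, -2.5667],
 [-2.5667, 8.5667]].

Step 3 — invert S. det(S) = 4.9667·8.5667 - (-2.5667)² = 35.96.
  S^{-1} = (1/det) · [[d, -b], [-b, a]] = [[0.2382, 0.0714],
 [0.0714, 0.1381]].

Step 4 — quadratic form (x̄ - mu_0)^T · S^{-1} · (x̄ - mu_0):
  S^{-1} · (x̄ - mu_0) = (-0.5043, -0.1316),
  (x̄ - mu_0)^T · [...] = (-2.1667)·(-0.5043) + (0.1667)·(-0.1316) = 1.0706.

Step 5 — scale by n: T² = 6 · 1.0706 = 6.4238.

T² ≈ 6.4238


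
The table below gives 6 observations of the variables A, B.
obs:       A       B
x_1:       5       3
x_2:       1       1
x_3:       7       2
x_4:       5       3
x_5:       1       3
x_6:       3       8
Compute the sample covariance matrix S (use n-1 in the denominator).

Step 1 — column means:
  mean(A) = (5 + 1 + 7 + 5 + 1 + 3) / 6 = 22/6 = 3.6667
  mean(B) = (3 + 1 + 2 + 3 + 3 + 8) / 6 = 20/6 = 3.3333

Step 2 — sample covariance S[i,j] = (1/(n-1)) · Σ_k (x_{k,i} - mean_i) · (x_{k,j} - mean_j), with n-1 = 5.
  S[A,A] = ((1.3333)·(1.3333) + (-2.6667)·(-2.6667) + (3.3333)·(3.3333) + (1.3333)·(1.3333) + (-2.6667)·(-2.6667) + (-0.6667)·(-0.6667)) / 5 = 29.3333/5 = 5.8667
  S[A,B] = ((1.3333)·(-0.3333) + (-2.6667)·(-2.3333) + (3.3333)·(-1.3333) + (1.3333)·(-0.3333) + (-2.6667)·(-0.3333) + (-0.6667)·(4.6667)) / 5 = -1.3333/5 = -0.2667
  S[B,B] = ((-0.3333)·(-0.3333) + (-2.3333)·(-2.3333) + (-1.3333)·(-1.3333) + (-0.3333)·(-0.3333) + (-0.3333)·(-0.3333) + (4.6667)·(4.6667)) / 5 = 29.3333/5 = 5.8667

S is symmetric (S[j,i] = S[i,j]). Assembling:

S = [[5.8667, -0.2667],
 [-0.2667, 5.8667]]


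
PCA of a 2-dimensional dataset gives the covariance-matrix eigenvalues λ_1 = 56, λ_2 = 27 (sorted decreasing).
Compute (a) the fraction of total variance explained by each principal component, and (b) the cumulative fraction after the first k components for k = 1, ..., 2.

Step 1 — total variance = trace(Sigma) = Σ λ_i = 56 + 27 = 83.

Step 2 — fraction explained by component i = λ_i / Σ λ:
  PC1: 56/83 = 0.6747
  PC2: 27/83 = 0.3253

Step 3 — cumulative fraction after k components = (λ_1 + ... + λ_k) / Σ λ:
  k = 1: 56/83 = 0.6747
  k = 2: (56 + 27)/83 = 83/83 = 1

Summary (fraction, with percent):

explained: PC1 0.6747 (67.47%), PC2 0.3253 (32.53%);  cumulative: 0.6747, 1


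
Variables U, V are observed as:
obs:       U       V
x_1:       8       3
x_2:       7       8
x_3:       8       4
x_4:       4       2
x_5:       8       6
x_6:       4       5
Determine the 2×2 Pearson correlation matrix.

Step 1 — column means:
  mean(U) = (8 + 7 + 8 + 4 + 8 + 4) / 6 = 39/6 = 6.5
  mean(V) = (3 + 8 + 4 + 2 + 6 + 5) / 6 = 28/6 = 4.6667

Step 2 — sample variances and covariances s[i,j] = (1/(n-1)) · Σ_k (x_{k,i} - mean_i) · (x_{k,j} - mean_j), with n-1 = 5:
  s[U,U] = ((1.5)·(1.5) + (0.5)·(0.5) + (1.5)·(1.5) + (-2.5)·(-2.5) + (1.5)·(1.5) + (-2.5)·(-2.5)) / 5 = 19.5/5 = 3.9
  s[U,V] = ((1.5)·(-1.6667) + (0.5)·(3.3333) + (1.5)·(-0.6667) + (-2.5)·(-2.6667) + (1.5)·(1.3333) + (-2.5)·(0.3333)) / 5 = 6/5 = 1.2
  s[V,V] = ((-1.6667)·(-1.6667) + (3.3333)·(3.3333) + (-0.6667)·(-0.6667) + (-2.6667)·(-2.6667) + (1.3333)·(1.3333) + (0.3333)·(0.3333)) / 5 = 23.3333/5 = 4.6667
  Sample standard deviations s_i = √(s[i,i]):
  s(U) = √(3.9) = 1.9748
  s(V) = √(4.6667) = 2.1602

Step 3 — r_{ij} = s_{ij} / (s_i · s_j):
  r[U,U] = 1 (diagonal).
  r[U,V] = 1.2 / (1.9748 · 2.1602) = 1.2 / 4.2661 = 0.2813
  r[V,V] = 1 (diagonal).

R is symmetric with unit diagonal. Assembling:

R = [[1, 0.2813],
 [0.2813, 1]]


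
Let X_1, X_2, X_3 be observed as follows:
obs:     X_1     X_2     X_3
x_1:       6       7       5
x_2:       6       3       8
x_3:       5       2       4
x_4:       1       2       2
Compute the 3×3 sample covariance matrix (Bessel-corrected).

Step 1 — column means:
  mean(X_1) = (6 + 6 + 5 + 1) / 4 = 18/4 = 4.5
  mean(X_2) = (7 + 3 + 2 + 2) / 4 = 14/4 = 3.5
  mean(X_3) = (5 + 8 + 4 + 2) / 4 = 19/4 = 4.75

Step 2 — sample covariance S[i,j] = (1/(n-1)) · Σ_k (x_{k,i} - mean_i) · (x_{k,j} - mean_j), with n-1 = 3.
  S[X_1,X_1] = ((1.5)·(1.5) + (1.5)·(1.5) + (0.5)·(0.5) + (-3.5)·(-3.5)) / 3 = 17/3 = 5.6667
  S[X_1,X_2] = ((1.5)·(3.5) + (1.5)·(-0.5) + (0.5)·(-1.5) + (-3.5)·(-1.5)) / 3 = 9/3 = 3
  S[X_1,X_3] = ((1.5)·(0.25) + (1.5)·(3.25) + (0.5)·(-0.75) + (-3.5)·(-2.75)) / 3 = 14.5/3 = 4.8333
  S[X_2,X_2] = ((3.5)·(3.5) + (-0.5)·(-0.5) + (-1.5)·(-1.5) + (-1.5)·(-1.5)) / 3 = 17/3 = 5.6667
  S[X_2,X_3] = ((3.5)·(0.25) + (-0.5)·(3.25) + (-1.5)·(-0.75) + (-1.5)·(-2.75)) / 3 = 4.5/3 = 1.5
  S[X_3,X_3] = ((0.25)·(0.25) + (3.25)·(3.25) + (-0.75)·(-0.75) + (-2.75)·(-2.75)) / 3 = 18.75/3 = 6.25

S is symmetric (S[j,i] = S[i,j]). Assembling:

S = [[5.6667, 3, 4.8333],
 [3, 5.6667, 1.5],
 [4.8333, 1.5, 6.25]]


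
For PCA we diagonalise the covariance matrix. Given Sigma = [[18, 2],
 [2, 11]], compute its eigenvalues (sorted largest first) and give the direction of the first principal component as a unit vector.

Step 1 — characteristic polynomial of 2×2 Sigma:
  det(Sigma - λI) = λ² - trace · λ + det = 0.
  trace = 18 + 11 = 29, det = 18·11 - (2)² = 194.
Step 2 — discriminant:
  Δ = trace² - 4·det = 841 - 776 = 65.
Step 3 — eigenvalues:
  λ = (trace ± √Δ)/2 = (29 ± 8.0623)/2,
  λ_1 = 18.5311,  λ_2 = 10.4689.

Step 4 — unit eigenvector for λ_1: solve (Sigma - λ_1 I)v = 0. First row:
  (18 - 18.5311)·v_x + (2)·v_y = 0, i.e. (-0.5311)·v_x + (2)·v_y = 0,
  so v ∝ (b, λ_1 - a) = (2, 0.5311) = u.
  ||u|| = √((2)² + (0.5311)²) = √(4.2821) ≈ 2.0693,
  v_1 = u/||u|| ≈ (0.9665, 0.2567) (||v_1|| = 1).

λ_1 = 18.5311,  λ_2 = 10.4689;  v_1 ≈ (0.9665, 0.2567)


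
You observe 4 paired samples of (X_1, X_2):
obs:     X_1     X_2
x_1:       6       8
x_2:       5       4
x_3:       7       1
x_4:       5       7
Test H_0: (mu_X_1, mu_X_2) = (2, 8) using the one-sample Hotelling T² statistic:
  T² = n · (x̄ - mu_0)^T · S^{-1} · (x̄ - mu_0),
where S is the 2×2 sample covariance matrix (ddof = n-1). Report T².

Step 1 — sample mean vector:
  mean(X_1) = (6 + 5 + 7 + 5) / 4 = 23/4 = 5.75
  mean(X_2) = (8 + 4 + 1 + 7) / 4 = 20/4 = 5
  x̄ = (5.75, 5),  deviation x̄ - mu_0 = (5.75, 5) - (2, 8) = (3.75, -3).

Step 2 — sample covariance matrix, S[i,j] = (1/(n-1)) · Σ_k (x_{k,i} - mean_i) · (x_{k,j} - mean_j), divisor n-1 = 3:
  S[X_1,X_1] = ((0.25)·(0.25) + (-0.75)·(-0.75) + (1.25)·(1.25) + (-0.75)·(-0.75)) / 3 = 2.75/3 = 0.9167
  S[X_1,X_2] = ((0.25)·(3) + (-0.75)·(-1) + (1.25)·(-4) + (-0.75)·(2)) / 3 = -5/3 = -1.6667
  S[X_2,X_2] = ((3)·(3) + (-1)·(-1) + (-4)·(-4) + (2)·(2)) / 3 = 30/3 = 10
  S = [[0.9167, -1.6667],
 [-1.6667, 10]].

Step 3 — invert S. det(S) = 0.9167·10 - (-1.6667)² = 6.3889.
  S^{-1} = (1/det) · [[d, -b], [-b, a]] = [[1.5652, 0.2609],
 [0.2609, 0.1435]].

Step 4 — quadratic form (x̄ - mu_0)^T · S^{-1} · (x̄ - mu_0):
  S^{-1} · (x̄ - mu_0) = (5.087, 0.5478),
  (x̄ - mu_0)^T · [...] = (3.75)·(5.087) + (-3)·(0.5478) = 17.4326.

Step 5 — scale by n: T² = 4 · 17.4326 = 69.7304.

T² ≈ 69.7304


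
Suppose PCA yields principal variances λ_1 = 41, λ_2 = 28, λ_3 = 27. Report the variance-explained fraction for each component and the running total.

Step 1 — total variance = trace(Sigma) = Σ λ_i = 41 + 28 + 27 = 96.

Step 2 — fraction explained by component i = λ_i / Σ λ:
  PC1: 41/96 = 0.4271
  PC2: 28/96 = 0.2917
  PC3: 27/96 = 0.2812

Step 3 — cumulative fraction after k components = (λ_1 + ... + λ_k) / Σ λ:
  k = 1: 41/96 = 0.4271
  k = 2: (41 + 28)/96 = 69/96 = 0.7188
  k = 3: (41 + 28 + 27)/96 = 96/96 = 1

Summary (fraction, with percent):

explained: PC1 0.4271 (42.71%), PC2 0.2917 (29.17%), PC3 0.2812 (28.12%);  cumulative: 0.4271, 0.7188, 1


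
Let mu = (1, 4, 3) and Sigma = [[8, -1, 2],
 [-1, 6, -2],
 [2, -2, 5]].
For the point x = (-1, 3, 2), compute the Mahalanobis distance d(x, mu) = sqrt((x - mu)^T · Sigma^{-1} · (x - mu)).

Step 1 — centre the observation: (x - mu) = (-2, -1, -1).

Step 2 — invert Sigma (cofactor / det for 3×3, or solve directly):
  Sigma^{-1} = [[0.139, 0.0053, -0.0535],
 [0.0053, 0.1925, 0.0749],
 [-0.0535, 0.0749, 0.2513]].

Step 3 — form the quadratic (x - mu)^T · Sigma^{-1} · (x - mu):
  Sigma^{-1} · (x - mu) = (-0.2299, -0.2781, -0.2193).
  (x - mu)^T · [Sigma^{-1} · (x - mu)] = (-2)·(-0.2299) + (-1)·(-0.2781) + (-1)·(-0.2193) = 0.9572.

Step 4 — take square root: d = √(0.9572) ≈ 0.9784.

d(x, mu) = √(0.9572) ≈ 0.9784
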